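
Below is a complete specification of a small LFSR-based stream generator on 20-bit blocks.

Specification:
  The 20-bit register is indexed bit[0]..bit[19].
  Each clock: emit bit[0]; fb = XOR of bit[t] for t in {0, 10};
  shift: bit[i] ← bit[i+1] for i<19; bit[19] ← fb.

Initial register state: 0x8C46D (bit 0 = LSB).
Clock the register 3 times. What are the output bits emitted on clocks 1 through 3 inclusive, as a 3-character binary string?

101

reg_0 = 0x8C46D
clock 1: out=1, reg = 0x46236
clock 2: out=0, reg = 0x2311B
clock 3: out=1, reg = 0x9188D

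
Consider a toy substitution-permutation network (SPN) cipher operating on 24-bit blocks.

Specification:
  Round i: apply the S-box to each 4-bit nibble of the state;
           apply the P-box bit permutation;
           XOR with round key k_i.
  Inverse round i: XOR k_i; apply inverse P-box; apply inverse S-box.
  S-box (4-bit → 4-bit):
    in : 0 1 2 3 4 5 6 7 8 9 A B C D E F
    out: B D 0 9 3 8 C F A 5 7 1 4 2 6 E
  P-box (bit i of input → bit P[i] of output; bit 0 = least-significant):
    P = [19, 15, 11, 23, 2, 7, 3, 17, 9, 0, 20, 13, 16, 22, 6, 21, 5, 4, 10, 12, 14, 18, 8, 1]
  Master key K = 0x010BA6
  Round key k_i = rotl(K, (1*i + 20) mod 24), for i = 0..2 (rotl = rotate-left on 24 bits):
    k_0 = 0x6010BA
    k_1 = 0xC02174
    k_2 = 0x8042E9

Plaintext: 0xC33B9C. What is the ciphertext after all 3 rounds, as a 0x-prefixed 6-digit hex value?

s_0 = plaintext = 0xC33B9C
s_1 = Round(s_0, k_0) = 0x410B96
s_2 = Round(s_1, k_1) = 0x257F58
s_3 = Round(s_2, k_2) = 0x73F2A8

0x73F2A8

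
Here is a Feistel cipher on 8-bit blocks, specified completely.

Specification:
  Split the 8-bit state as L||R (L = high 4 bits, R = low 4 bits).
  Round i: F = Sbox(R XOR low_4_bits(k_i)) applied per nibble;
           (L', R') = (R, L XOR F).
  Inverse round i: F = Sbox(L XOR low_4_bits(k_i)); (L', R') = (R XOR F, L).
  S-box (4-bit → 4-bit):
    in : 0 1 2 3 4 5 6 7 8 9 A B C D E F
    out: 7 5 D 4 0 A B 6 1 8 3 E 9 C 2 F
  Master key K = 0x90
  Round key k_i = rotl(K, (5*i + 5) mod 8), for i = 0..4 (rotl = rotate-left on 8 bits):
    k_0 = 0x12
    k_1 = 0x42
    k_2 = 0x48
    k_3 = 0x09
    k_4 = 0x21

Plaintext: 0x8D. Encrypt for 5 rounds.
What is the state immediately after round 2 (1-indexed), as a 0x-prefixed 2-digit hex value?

s_0 = plaintext = 0x8D
s_1 = Round(s_0, k_0) = 0xD7
s_2 = Round(s_1, k_1) = 0x77
s_3 = Round(s_2, k_2) = 0x78
s_4 = Round(s_3, k_3) = 0x82
s_5 = Round(s_4, k_4) = 0x2C

0x77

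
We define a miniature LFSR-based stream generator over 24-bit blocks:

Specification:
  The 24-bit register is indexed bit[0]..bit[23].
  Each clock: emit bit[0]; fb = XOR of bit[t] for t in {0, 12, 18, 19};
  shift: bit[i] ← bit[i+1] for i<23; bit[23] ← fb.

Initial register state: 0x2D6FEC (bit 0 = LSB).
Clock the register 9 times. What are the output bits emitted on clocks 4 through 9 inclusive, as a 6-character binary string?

reg_0 = 0x2D6FEC
clock 1: out=0, reg = 0x16B7F6
clock 2: out=0, reg = 0x0B5BFB
clock 3: out=1, reg = 0x85ADFD
clock 4: out=1, reg = 0x42D6FE
clock 5: out=0, reg = 0xA16B7F
clock 6: out=1, reg = 0xD0B5BF
clock 7: out=1, reg = 0x685ADF
clock 8: out=1, reg = 0xB42D6F
clock 9: out=1, reg = 0x5A16B7

101111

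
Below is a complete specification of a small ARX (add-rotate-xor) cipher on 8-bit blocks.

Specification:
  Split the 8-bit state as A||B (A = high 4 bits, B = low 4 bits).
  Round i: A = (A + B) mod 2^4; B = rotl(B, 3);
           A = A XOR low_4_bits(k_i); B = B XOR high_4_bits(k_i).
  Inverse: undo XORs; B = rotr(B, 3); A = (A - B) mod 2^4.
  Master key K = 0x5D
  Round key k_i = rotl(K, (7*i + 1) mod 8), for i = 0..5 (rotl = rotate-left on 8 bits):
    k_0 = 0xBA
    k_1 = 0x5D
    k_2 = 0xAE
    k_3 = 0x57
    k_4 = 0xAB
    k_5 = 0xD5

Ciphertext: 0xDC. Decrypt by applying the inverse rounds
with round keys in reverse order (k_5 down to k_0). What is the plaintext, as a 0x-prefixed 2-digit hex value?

0x53

s_0 = ciphertext = 0xDC
s_1 = InvRound(s_0, k_5) = 0x62
s_2 = InvRound(s_1, k_4) = 0xC1
s_3 = InvRound(s_2, k_3) = 0x38
s_4 = InvRound(s_3, k_2) = 0x94
s_5 = InvRound(s_4, k_1) = 0x22
s_6 = InvRound(s_5, k_0) = 0x53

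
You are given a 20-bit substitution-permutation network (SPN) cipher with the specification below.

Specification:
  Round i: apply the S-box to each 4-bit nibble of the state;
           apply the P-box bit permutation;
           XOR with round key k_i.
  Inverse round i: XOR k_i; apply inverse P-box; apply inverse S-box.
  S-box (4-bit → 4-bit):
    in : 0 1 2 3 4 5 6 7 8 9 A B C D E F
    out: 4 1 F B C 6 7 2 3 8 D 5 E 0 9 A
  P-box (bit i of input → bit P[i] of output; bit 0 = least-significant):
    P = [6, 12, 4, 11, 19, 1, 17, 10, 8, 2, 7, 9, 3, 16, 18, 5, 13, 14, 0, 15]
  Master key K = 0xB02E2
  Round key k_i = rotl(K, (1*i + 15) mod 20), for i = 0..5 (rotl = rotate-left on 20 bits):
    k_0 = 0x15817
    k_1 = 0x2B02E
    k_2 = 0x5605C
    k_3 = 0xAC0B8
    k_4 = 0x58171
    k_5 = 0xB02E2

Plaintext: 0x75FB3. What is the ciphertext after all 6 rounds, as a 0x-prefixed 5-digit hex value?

0xD8778

s_0 = plaintext = 0x75FB3
s_1 = Round(s_0, k_0) = 0xE0253
s_2 = Round(s_1, k_1) = 0x40BE8
s_3 = Round(s_2, k_2) = 0x9F59D
s_4 = Round(s_3, k_3) = 0xB441C
s_5 = Round(s_4, k_4) = 0x9BBC0
s_6 = Round(s_5, k_5) = 0xD8778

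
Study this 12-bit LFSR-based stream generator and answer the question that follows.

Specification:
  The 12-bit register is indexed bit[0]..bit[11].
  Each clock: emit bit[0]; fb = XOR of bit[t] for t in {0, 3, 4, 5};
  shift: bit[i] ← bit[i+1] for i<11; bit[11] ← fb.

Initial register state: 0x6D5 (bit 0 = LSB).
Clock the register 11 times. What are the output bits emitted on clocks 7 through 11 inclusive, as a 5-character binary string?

11011

reg_0 = 0x6D5
clock 1: out=1, reg = 0x36A
clock 2: out=0, reg = 0x1B5
clock 3: out=1, reg = 0x8DA
clock 4: out=0, reg = 0x46D
clock 5: out=1, reg = 0xA36
clock 6: out=0, reg = 0x51B
clock 7: out=1, reg = 0xA8D
clock 8: out=1, reg = 0x546
clock 9: out=0, reg = 0x2A3
clock 10: out=1, reg = 0x151
clock 11: out=1, reg = 0x0A8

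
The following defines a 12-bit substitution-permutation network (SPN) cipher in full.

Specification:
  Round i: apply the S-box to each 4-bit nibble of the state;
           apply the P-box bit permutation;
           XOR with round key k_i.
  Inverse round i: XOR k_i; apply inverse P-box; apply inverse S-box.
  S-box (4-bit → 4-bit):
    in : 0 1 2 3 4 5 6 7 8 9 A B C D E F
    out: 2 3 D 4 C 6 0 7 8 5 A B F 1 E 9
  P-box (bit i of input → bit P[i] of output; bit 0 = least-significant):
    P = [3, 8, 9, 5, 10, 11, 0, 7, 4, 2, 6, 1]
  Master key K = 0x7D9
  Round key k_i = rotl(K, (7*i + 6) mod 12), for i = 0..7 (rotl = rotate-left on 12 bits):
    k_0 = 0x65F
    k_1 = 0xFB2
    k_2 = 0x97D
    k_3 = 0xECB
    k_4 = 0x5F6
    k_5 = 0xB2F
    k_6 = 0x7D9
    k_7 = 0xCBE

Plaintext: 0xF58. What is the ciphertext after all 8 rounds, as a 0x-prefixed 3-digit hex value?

0x2D3

s_0 = plaintext = 0xF58
s_1 = Round(s_0, k_0) = 0xE6C
s_2 = Round(s_1, k_1) = 0xCDC
s_3 = Round(s_2, k_2) = 0xE03
s_4 = Round(s_3, k_3) = 0x48D
s_5 = Round(s_4, k_4) = 0x53C
s_6 = Round(s_5, k_5) = 0x842
s_7 = Round(s_6, k_6) = 0x572
s_8 = Round(s_7, k_7) = 0x2D3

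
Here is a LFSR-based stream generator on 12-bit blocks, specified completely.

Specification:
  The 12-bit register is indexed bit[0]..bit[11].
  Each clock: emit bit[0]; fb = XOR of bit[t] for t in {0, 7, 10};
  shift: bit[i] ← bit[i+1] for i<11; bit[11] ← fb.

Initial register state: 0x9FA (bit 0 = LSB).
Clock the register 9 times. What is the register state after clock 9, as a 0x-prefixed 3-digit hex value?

reg_0 = 0x9FA
clock 1: out=0, reg = 0xCFD
clock 2: out=1, reg = 0xE7E
clock 3: out=0, reg = 0xF3F
clock 4: out=1, reg = 0x79F
clock 5: out=1, reg = 0xBCF
clock 6: out=1, reg = 0x5E7
clock 7: out=1, reg = 0xAF3
clock 8: out=1, reg = 0x579
clock 9: out=1, reg = 0x2BC

0x2BC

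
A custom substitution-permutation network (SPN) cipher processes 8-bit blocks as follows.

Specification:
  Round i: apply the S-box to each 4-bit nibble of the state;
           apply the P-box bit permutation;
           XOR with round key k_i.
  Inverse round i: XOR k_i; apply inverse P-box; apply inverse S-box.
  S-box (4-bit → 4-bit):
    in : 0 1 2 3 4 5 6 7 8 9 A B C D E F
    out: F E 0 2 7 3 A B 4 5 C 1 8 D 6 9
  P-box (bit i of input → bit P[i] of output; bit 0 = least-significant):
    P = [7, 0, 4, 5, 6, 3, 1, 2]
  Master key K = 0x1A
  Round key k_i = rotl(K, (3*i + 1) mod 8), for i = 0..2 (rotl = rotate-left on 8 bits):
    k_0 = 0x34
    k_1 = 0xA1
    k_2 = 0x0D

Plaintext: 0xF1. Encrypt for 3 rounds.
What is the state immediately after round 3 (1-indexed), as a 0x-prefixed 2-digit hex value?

s_0 = plaintext = 0xF1
s_1 = Round(s_0, k_0) = 0x41
s_2 = Round(s_1, k_1) = 0xDA
s_3 = Round(s_2, k_2) = 0x7B

0x7B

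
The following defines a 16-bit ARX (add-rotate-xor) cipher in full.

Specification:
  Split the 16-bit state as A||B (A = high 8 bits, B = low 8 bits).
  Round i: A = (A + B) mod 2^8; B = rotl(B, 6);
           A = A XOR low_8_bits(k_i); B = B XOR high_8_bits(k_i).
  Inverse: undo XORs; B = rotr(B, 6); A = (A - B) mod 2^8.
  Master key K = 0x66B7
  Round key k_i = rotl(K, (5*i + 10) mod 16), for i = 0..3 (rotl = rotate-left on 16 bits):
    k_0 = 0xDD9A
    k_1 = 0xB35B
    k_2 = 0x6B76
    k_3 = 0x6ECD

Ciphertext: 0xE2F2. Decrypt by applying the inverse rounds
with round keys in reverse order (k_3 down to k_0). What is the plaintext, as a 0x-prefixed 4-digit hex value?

0x3D0A

s_0 = ciphertext = 0xE2F2
s_1 = InvRound(s_0, k_3) = 0xBD72
s_2 = InvRound(s_1, k_2) = 0x6764
s_3 = InvRound(s_2, k_1) = 0xDD5F
s_4 = InvRound(s_3, k_0) = 0x3D0A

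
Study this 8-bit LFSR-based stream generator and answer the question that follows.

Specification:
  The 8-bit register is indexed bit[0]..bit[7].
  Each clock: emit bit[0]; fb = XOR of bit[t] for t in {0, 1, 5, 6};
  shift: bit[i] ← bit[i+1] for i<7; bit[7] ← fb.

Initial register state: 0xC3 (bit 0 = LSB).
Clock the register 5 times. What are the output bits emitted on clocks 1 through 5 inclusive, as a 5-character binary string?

11000

reg_0 = 0xC3
clock 1: out=1, reg = 0xE1
clock 2: out=1, reg = 0xF0
clock 3: out=0, reg = 0x78
clock 4: out=0, reg = 0x3C
clock 5: out=0, reg = 0x9E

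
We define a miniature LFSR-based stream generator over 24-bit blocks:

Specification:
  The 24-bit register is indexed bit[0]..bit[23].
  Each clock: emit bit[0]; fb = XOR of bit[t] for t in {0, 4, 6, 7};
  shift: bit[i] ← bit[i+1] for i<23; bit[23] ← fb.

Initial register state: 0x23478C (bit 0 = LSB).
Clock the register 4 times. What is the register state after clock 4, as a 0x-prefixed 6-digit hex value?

reg_0 = 0x23478C
clock 1: out=0, reg = 0x91A3C6
clock 2: out=0, reg = 0x48D1E3
clock 3: out=1, reg = 0xA468F1
clock 4: out=1, reg = 0x523478

0x523478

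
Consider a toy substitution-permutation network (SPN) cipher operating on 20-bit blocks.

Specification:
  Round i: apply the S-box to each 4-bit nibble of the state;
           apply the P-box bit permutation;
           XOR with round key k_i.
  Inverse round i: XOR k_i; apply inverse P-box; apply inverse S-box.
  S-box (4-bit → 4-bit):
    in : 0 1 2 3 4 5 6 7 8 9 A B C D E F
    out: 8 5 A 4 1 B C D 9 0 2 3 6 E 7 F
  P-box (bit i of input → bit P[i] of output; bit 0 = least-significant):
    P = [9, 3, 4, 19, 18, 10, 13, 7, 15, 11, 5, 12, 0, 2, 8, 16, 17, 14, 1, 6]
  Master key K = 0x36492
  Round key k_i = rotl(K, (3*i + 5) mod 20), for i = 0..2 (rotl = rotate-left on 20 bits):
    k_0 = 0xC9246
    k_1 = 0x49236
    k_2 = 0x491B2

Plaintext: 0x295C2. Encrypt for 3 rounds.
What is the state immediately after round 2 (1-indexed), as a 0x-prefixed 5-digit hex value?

0x7198E

s_0 = plaintext = 0x295C2
s_1 = Round(s_0, k_0) = 0x46E0E
s_2 = Round(s_1, k_1) = 0x7198E
s_3 = Round(s_2, k_2) = 0x29269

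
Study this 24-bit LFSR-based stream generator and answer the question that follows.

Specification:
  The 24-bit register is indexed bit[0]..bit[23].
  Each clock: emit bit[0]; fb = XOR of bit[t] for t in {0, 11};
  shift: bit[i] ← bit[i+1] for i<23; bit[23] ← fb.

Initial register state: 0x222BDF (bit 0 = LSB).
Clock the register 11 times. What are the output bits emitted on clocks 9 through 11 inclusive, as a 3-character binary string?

reg_0 = 0x222BDF
clock 1: out=1, reg = 0x1115EF
clock 2: out=1, reg = 0x888AF7
clock 3: out=1, reg = 0x44457B
clock 4: out=1, reg = 0xA222BD
clock 5: out=1, reg = 0xD1115E
clock 6: out=0, reg = 0x6888AF
clock 7: out=1, reg = 0x344457
clock 8: out=1, reg = 0x9A222B
clock 9: out=1, reg = 0xCD1115
clock 10: out=1, reg = 0xE6888A
clock 11: out=0, reg = 0xF34445

110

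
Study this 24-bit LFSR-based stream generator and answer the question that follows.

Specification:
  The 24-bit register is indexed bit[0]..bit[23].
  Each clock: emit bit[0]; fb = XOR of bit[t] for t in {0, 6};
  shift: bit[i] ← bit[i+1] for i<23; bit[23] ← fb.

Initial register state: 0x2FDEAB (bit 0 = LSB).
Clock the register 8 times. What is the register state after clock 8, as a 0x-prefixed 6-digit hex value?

reg_0 = 0x2FDEAB
clock 1: out=1, reg = 0x97EF55
clock 2: out=1, reg = 0x4BF7AA
clock 3: out=0, reg = 0x25FBD5
clock 4: out=1, reg = 0x12FDEA
clock 5: out=0, reg = 0x897EF5
clock 6: out=1, reg = 0x44BF7A
clock 7: out=0, reg = 0xA25FBD
clock 8: out=1, reg = 0xD12FDE

0xD12FDE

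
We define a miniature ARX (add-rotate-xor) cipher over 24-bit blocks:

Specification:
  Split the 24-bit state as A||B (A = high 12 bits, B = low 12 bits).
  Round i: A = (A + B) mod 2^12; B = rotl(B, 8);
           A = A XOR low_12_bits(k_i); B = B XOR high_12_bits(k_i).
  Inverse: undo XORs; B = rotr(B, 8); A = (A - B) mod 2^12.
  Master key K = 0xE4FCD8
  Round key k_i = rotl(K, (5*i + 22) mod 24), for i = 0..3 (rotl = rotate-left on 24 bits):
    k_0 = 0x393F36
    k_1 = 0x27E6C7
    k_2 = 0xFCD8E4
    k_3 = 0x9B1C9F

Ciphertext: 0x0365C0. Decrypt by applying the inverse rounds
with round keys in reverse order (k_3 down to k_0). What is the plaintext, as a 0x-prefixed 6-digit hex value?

s_0 = ciphertext = 0x0365C0
s_1 = InvRound(s_0, k_3) = 0x58D71C
s_2 = InvRound(s_1, k_2) = 0x051D18
s_3 = InvRound(s_2, k_1) = 0x02766F
s_4 = InvRound(s_3, k_0) = 0xF4CFC5

0xF4CFC5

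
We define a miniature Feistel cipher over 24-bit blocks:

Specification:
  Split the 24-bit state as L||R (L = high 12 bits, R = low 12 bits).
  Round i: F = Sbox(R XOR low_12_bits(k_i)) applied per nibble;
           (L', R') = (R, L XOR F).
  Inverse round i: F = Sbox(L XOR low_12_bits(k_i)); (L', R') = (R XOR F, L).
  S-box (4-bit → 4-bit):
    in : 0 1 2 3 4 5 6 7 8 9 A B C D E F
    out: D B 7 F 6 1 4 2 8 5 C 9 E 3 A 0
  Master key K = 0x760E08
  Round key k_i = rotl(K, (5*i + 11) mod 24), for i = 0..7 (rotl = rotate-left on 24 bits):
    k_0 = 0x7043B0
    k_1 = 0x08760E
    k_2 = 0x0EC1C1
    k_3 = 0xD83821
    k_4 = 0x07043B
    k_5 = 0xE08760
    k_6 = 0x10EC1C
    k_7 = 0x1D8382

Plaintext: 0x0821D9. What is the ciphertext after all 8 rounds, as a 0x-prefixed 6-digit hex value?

s_0 = plaintext = 0x0821D9
s_1 = Round(s_0, k_0) = 0x1D97C7
s_2 = Round(s_1, k_1) = 0x7C7A3C
s_3 = Round(s_2, k_2) = 0xA3CEC4
s_4 = Round(s_3, k_3) = 0xEC4E9D
s_5 = Round(s_4, k_4) = 0xE9D200
s_6 = Round(s_5, k_5) = 0x200FD0
s_7 = Round(s_6, k_6) = 0xFD0DEE
s_8 = Round(s_7, k_7) = 0xDEE59E

0xDEE59E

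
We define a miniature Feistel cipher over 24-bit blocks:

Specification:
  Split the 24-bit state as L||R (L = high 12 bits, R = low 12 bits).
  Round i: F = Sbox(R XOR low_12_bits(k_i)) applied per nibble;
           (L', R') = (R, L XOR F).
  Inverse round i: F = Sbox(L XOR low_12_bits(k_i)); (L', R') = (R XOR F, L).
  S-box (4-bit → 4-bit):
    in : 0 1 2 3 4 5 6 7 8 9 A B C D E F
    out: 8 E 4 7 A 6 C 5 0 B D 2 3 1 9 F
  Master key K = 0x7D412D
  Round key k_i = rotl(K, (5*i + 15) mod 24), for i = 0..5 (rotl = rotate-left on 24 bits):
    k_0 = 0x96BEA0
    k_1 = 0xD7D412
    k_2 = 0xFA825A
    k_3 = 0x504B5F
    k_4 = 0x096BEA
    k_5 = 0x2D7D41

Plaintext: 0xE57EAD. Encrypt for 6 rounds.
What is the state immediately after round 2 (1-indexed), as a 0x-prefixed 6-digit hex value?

0x6D6A97

s_0 = plaintext = 0xE57EAD
s_1 = Round(s_0, k_0) = 0xEAD6D6
s_2 = Round(s_1, k_1) = 0x6D6A97
s_3 = Round(s_2, k_2) = 0xA976E7
s_4 = Round(s_3, k_3) = 0x6E7BB7
s_5 = Round(s_4, k_4) = 0xBB7E86
s_6 = Round(s_5, k_5) = 0xE86C82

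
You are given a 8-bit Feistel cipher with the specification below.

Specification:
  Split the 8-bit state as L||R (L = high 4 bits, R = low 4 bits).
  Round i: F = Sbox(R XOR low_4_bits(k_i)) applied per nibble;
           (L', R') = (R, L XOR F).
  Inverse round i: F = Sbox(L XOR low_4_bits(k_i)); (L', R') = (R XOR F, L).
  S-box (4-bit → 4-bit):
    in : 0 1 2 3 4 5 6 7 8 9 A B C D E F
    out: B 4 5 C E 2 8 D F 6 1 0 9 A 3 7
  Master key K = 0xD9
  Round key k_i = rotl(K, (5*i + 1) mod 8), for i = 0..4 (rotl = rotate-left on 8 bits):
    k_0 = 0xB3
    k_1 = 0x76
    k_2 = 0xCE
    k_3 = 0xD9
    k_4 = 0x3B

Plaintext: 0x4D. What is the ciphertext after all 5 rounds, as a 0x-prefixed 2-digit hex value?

0x59

s_0 = plaintext = 0x4D
s_1 = Round(s_0, k_0) = 0xD7
s_2 = Round(s_1, k_1) = 0x79
s_3 = Round(s_2, k_2) = 0x9A
s_4 = Round(s_3, k_3) = 0xA5
s_5 = Round(s_4, k_4) = 0x59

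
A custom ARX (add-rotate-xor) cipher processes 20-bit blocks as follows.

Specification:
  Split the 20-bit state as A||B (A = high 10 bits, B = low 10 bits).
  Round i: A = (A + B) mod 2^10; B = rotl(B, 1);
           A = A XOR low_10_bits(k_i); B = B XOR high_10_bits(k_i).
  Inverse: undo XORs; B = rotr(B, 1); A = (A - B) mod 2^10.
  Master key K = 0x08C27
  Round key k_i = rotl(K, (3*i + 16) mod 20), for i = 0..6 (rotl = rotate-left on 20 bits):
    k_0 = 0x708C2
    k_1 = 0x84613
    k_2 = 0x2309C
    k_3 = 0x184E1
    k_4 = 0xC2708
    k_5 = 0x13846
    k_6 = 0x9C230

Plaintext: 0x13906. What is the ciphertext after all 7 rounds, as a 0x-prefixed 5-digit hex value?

s_0 = plaintext = 0x13906
s_1 = Round(s_0, k_0) = 0x65BCE
s_2 = Round(s_1, k_1) = 0xDDD8C
s_3 = Round(s_2, k_2) = 0x67F94
s_4 = Round(s_3, k_3) = 0x74B48
s_5 = Round(s_4, k_4) = 0x84998
s_6 = Round(s_5, k_5) = 0xFB37E
s_7 = Round(s_6, k_6) = 0x5688D

0x5688D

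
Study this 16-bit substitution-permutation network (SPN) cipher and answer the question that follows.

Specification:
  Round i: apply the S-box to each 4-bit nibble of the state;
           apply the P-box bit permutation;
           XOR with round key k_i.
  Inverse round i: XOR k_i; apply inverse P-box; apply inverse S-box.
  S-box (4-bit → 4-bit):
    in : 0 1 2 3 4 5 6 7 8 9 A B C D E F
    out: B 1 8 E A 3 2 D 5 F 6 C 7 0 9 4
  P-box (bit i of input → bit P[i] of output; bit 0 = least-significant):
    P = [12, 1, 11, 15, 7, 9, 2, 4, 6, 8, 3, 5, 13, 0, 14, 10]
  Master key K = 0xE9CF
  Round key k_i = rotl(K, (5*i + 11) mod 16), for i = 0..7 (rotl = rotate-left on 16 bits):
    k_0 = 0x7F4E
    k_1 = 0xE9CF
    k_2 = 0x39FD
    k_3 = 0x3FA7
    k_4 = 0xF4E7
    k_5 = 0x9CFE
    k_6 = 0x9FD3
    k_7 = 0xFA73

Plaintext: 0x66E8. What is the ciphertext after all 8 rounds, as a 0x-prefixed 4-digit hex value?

0x3226

s_0 = plaintext = 0x66E8
s_1 = Round(s_0, k_0) = 0x66DF
s_2 = Round(s_1, k_1) = 0xE0CE
s_3 = Round(s_2, k_2) = 0x8E19
s_4 = Round(s_3, k_3) = 0xC745
s_5 = Round(s_4, k_4) = 0x869C
s_6 = Round(s_5, k_5) = 0xE768
s_7 = Round(s_6, k_6) = 0xA1BB
s_8 = Round(s_7, k_7) = 0x3226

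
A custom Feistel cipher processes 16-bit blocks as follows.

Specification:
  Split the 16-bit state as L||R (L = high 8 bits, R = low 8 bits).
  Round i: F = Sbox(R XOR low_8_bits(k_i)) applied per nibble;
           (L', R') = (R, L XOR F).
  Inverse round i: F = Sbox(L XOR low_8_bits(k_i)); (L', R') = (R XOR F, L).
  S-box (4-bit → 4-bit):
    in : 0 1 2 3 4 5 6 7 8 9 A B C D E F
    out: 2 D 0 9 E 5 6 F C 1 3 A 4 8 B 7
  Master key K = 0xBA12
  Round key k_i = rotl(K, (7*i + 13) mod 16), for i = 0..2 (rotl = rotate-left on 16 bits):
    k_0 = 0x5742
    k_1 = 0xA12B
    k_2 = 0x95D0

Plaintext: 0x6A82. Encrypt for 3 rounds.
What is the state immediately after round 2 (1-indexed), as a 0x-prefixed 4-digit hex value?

s_0 = plaintext = 0x6A82
s_1 = Round(s_0, k_0) = 0x8228
s_2 = Round(s_1, k_1) = 0x28AB
s_3 = Round(s_2, k_2) = 0xABD2

0x28AB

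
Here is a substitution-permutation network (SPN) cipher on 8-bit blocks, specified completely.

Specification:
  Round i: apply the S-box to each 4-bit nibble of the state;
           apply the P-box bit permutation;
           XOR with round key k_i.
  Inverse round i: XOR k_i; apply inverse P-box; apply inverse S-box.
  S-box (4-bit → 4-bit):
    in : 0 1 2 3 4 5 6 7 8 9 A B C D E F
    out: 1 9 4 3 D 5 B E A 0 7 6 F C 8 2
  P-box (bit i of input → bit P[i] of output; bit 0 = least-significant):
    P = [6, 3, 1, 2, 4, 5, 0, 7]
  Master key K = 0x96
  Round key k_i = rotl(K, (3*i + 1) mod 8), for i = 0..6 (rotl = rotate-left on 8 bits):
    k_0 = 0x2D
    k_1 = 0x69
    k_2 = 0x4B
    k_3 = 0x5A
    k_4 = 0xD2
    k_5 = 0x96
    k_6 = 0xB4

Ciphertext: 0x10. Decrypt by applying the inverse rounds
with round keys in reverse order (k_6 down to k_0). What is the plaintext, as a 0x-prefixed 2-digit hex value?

s_0 = ciphertext = 0x10
s_1 = InvRound(s_0, k_6) = 0x8E
s_2 = InvRound(s_1, k_5) = 0x0F
s_3 = InvRound(s_2, k_4) = 0x46
s_4 = InvRound(s_3, k_3) = 0x08
s_5 = InvRound(s_4, k_2) = 0x25
s_6 = InvRound(s_5, k_1) = 0x96
s_7 = InvRound(s_6, k_0) = 0xCB

0xCB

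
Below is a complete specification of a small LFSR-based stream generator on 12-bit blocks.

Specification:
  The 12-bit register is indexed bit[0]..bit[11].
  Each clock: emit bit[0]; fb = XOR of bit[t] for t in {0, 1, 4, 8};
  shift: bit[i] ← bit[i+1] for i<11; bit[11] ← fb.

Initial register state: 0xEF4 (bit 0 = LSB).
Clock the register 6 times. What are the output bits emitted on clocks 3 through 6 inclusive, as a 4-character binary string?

reg_0 = 0xEF4
clock 1: out=0, reg = 0xF7A
clock 2: out=0, reg = 0xFBD
clock 3: out=1, reg = 0xFDE
clock 4: out=0, reg = 0xFEF
clock 5: out=1, reg = 0xFF7
clock 6: out=1, reg = 0x7FB

1011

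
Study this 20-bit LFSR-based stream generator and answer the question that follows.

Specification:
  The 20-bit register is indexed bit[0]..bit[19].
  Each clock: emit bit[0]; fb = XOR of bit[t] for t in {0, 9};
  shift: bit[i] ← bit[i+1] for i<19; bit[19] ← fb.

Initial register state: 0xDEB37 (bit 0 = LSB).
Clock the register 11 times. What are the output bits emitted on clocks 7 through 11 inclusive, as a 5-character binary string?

reg_0 = 0xDEB37
clock 1: out=1, reg = 0x6F59B
clock 2: out=1, reg = 0xB7ACD
clock 3: out=1, reg = 0x5BD66
clock 4: out=0, reg = 0x2DEB3
clock 5: out=1, reg = 0x16F59
clock 6: out=1, reg = 0x0B7AC
clock 7: out=0, reg = 0x85BD6
clock 8: out=0, reg = 0xC2DEB
clock 9: out=1, reg = 0xE16F5
clock 10: out=1, reg = 0x70B7A
clock 11: out=0, reg = 0xB85BD

00110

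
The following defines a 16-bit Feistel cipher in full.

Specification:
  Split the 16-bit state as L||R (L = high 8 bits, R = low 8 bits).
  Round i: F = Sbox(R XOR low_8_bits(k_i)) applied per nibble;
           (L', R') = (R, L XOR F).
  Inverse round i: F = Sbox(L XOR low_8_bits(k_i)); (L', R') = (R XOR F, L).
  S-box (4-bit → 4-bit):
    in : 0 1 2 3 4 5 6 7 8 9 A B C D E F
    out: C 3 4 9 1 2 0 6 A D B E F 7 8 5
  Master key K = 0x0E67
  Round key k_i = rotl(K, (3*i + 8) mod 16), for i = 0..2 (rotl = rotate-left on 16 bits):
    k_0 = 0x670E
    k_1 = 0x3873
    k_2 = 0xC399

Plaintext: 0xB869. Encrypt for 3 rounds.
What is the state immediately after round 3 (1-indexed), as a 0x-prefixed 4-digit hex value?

s_0 = plaintext = 0xB869
s_1 = Round(s_0, k_0) = 0x69BE
s_2 = Round(s_1, k_1) = 0xBE9E
s_3 = Round(s_2, k_2) = 0x9E78

0x9E78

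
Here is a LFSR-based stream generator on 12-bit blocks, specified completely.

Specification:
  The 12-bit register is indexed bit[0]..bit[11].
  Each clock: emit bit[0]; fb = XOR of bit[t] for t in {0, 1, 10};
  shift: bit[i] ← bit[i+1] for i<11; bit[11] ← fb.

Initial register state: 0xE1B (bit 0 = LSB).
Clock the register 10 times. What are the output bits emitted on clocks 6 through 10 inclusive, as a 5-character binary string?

reg_0 = 0xE1B
clock 1: out=1, reg = 0xF0D
clock 2: out=1, reg = 0x786
clock 3: out=0, reg = 0x3C3
clock 4: out=1, reg = 0x1E1
clock 5: out=1, reg = 0x8F0
clock 6: out=0, reg = 0x478
clock 7: out=0, reg = 0xA3C
clock 8: out=0, reg = 0x51E
clock 9: out=0, reg = 0x28F
clock 10: out=1, reg = 0x147

00001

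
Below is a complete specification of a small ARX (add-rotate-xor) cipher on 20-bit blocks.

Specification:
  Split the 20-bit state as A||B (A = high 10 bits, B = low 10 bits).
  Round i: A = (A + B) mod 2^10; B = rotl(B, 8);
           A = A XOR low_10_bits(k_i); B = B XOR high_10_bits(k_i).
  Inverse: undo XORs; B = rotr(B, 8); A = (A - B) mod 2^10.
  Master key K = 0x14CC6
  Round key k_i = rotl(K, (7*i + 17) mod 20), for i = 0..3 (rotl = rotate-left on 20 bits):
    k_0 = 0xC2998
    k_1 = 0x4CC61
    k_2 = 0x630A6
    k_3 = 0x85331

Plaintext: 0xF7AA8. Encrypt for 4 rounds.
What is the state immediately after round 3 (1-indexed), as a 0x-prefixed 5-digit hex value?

s_0 = plaintext = 0xF7AA8
s_1 = Round(s_0, k_0) = 0xC7BA0
s_2 = Round(s_1, k_1) = 0xB7DDB
s_3 = Round(s_2, k_2) = 0x072FA
s_4 = Round(s_3, k_3) = 0x09CAA

0x072FA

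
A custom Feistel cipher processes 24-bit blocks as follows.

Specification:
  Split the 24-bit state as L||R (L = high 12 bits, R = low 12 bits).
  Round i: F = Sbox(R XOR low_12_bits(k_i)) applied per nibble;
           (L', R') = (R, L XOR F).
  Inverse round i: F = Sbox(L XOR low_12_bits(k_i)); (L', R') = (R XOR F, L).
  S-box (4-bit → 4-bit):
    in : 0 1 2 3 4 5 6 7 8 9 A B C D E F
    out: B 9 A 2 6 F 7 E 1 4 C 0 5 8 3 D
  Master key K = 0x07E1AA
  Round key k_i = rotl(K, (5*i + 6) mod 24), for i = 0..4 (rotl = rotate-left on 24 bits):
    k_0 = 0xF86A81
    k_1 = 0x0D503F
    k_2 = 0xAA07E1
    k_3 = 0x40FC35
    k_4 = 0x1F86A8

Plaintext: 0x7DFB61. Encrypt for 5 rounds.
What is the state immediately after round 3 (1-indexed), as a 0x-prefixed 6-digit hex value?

s_0 = plaintext = 0x7DFB61
s_1 = Round(s_0, k_0) = 0xB61EE4
s_2 = Round(s_1, k_1) = 0xEE48E1
s_3 = Round(s_2, k_2) = 0x8E135F
s_4 = Round(s_3, k_3) = 0x35F59D
s_5 = Round(s_4, k_4) = 0x59D170

0x8E135F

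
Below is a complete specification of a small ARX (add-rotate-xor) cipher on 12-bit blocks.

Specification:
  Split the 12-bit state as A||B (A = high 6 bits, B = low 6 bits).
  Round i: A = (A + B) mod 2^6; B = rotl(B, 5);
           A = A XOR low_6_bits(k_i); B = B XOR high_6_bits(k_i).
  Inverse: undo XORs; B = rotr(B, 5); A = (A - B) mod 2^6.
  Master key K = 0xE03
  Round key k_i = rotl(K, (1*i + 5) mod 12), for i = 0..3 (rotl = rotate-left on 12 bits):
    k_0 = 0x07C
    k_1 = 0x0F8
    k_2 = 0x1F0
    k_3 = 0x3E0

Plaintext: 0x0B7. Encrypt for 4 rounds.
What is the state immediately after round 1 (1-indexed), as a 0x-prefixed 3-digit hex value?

s_0 = plaintext = 0x0B7
s_1 = Round(s_0, k_0) = 0x17A
s_2 = Round(s_1, k_1) = 0x1DE
s_3 = Round(s_2, k_2) = 0x548
s_4 = Round(s_3, k_3) = 0xF4B

0x17A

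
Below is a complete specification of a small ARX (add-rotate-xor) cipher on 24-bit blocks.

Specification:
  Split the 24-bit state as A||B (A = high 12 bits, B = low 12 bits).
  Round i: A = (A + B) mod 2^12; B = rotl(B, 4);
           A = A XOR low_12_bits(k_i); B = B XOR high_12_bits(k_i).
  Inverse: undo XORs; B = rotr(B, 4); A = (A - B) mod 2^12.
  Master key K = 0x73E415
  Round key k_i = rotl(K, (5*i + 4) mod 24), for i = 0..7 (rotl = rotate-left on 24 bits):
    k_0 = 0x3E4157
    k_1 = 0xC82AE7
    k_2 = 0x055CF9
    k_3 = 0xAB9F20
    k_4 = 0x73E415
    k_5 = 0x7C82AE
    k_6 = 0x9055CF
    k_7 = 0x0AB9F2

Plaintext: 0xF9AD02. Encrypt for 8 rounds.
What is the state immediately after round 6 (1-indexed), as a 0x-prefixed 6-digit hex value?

0xE21CC1

s_0 = plaintext = 0xF9AD02
s_1 = Round(s_0, k_0) = 0xDCB3C9
s_2 = Round(s_1, k_1) = 0xB73011
s_3 = Round(s_2, k_2) = 0x77D145
s_4 = Round(s_3, k_3) = 0x7E2EE8
s_5 = Round(s_4, k_4) = 0x2DF9B0
s_6 = Round(s_5, k_5) = 0xE21CC1
s_7 = Round(s_6, k_6) = 0xF2D519
s_8 = Round(s_7, k_7) = 0xDB413E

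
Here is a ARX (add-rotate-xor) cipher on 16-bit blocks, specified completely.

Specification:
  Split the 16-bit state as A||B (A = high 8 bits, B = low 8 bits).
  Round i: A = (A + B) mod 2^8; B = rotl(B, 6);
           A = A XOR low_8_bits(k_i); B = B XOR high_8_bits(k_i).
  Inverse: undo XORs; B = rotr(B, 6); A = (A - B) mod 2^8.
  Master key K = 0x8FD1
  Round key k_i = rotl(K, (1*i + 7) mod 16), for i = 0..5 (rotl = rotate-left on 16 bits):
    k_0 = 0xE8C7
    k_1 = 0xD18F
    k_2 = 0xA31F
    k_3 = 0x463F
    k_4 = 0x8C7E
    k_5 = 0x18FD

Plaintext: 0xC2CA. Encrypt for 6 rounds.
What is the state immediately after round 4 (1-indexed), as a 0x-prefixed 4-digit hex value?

0xDFDA

s_0 = plaintext = 0xC2CA
s_1 = Round(s_0, k_0) = 0x4B5A
s_2 = Round(s_1, k_1) = 0x2A47
s_3 = Round(s_2, k_2) = 0x6E72
s_4 = Round(s_3, k_3) = 0xDFDA
s_5 = Round(s_4, k_4) = 0xC73A
s_6 = Round(s_5, k_5) = 0xFC96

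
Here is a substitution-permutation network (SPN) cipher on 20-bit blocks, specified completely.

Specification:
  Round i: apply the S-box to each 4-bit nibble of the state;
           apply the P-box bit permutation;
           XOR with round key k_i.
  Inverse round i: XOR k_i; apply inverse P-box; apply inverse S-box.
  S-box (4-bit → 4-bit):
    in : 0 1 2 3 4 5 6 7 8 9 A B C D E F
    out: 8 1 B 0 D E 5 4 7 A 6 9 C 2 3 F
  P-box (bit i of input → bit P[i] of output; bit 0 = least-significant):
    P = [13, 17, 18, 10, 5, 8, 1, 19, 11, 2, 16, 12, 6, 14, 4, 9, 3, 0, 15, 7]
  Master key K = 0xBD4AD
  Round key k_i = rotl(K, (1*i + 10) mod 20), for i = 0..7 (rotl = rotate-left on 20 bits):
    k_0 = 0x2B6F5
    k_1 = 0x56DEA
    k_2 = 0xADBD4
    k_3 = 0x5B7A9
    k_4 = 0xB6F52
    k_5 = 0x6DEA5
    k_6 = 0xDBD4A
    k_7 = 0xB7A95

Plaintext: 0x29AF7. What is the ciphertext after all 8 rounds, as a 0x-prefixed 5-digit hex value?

s_0 = plaintext = 0x29AF7
s_1 = Round(s_0, k_0) = 0xFF55A
s_2 = Round(s_1, k_1) = 0xABE35
s_3 = Round(s_2, k_2) = 0xC5591
s_4 = Round(s_3, k_3) = 0xC443D
s_5 = Round(s_4, k_4) = 0x8F582
s_6 = Round(s_5, k_5) = 0x529DA
s_7 = Round(s_6, k_6) = 0xB6E8F
s_8 = Round(s_7, k_7) = 0xD576B

0xD576B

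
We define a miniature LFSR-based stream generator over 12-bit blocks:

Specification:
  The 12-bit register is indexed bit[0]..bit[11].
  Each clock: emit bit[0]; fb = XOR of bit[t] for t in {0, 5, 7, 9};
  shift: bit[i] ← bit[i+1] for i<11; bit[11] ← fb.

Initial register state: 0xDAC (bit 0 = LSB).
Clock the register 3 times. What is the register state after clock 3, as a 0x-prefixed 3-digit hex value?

reg_0 = 0xDAC
clock 1: out=0, reg = 0x6D6
clock 2: out=0, reg = 0x36B
clock 3: out=1, reg = 0x9B5

0x9B5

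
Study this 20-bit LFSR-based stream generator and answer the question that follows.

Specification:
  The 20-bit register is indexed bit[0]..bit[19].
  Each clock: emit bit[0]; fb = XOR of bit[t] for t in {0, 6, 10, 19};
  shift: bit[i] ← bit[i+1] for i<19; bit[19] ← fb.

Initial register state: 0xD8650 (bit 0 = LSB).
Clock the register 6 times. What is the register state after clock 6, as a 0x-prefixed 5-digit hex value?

0x9F619

reg_0 = 0xD8650
clock 1: out=0, reg = 0xEC328
clock 2: out=0, reg = 0xF6194
clock 3: out=0, reg = 0xFB0CA
clock 4: out=0, reg = 0x7D865
clock 5: out=1, reg = 0x3EC32
clock 6: out=0, reg = 0x9F619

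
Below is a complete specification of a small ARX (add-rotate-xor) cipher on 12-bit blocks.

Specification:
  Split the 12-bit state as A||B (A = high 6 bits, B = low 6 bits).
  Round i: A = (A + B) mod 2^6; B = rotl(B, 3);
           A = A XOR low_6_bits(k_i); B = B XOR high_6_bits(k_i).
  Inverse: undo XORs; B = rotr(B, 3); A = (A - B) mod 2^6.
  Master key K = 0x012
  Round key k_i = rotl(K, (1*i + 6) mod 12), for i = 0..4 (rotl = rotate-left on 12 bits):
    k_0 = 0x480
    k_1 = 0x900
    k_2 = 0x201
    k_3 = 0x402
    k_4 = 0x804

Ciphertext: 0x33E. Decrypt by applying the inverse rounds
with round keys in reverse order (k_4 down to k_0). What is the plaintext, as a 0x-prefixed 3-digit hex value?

s_0 = ciphertext = 0x33E
s_1 = InvRound(s_0, k_4) = 0x573
s_2 = InvRound(s_1, k_3) = 0xEDC
s_3 = InvRound(s_2, k_2) = 0x622
s_4 = InvRound(s_3, k_1) = 0xA30
s_5 = InvRound(s_4, k_0) = 0x514

0x514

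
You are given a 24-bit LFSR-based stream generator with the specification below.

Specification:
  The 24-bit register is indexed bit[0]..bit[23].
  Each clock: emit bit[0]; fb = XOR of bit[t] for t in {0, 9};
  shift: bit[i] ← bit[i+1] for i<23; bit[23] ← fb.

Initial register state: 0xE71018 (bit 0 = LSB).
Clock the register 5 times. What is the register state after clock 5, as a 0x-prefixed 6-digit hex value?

reg_0 = 0xE71018
clock 1: out=0, reg = 0x73880C
clock 2: out=0, reg = 0x39C406
clock 3: out=0, reg = 0x1CE203
clock 4: out=1, reg = 0x0E7101
clock 5: out=1, reg = 0x873880

0x873880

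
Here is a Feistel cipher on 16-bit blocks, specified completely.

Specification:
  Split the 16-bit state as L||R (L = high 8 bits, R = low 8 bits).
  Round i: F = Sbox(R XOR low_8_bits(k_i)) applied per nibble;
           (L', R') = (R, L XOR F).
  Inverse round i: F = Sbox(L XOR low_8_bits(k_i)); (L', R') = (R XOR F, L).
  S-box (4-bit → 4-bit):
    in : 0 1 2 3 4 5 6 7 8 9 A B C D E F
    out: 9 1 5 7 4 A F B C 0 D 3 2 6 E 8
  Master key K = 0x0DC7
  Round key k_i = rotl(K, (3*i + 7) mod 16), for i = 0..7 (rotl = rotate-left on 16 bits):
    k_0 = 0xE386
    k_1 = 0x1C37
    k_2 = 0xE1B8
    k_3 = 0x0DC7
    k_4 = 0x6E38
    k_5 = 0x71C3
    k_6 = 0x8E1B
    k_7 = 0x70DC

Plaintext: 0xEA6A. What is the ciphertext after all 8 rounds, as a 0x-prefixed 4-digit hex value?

0x48FD

s_0 = plaintext = 0xEA6A
s_1 = Round(s_0, k_0) = 0x6A08
s_2 = Round(s_1, k_1) = 0x0812
s_3 = Round(s_2, k_2) = 0x12D5
s_4 = Round(s_3, k_3) = 0xD507
s_5 = Round(s_4, k_4) = 0x07AD
s_6 = Round(s_5, k_5) = 0xADF9
s_7 = Round(s_6, k_6) = 0xF948
s_8 = Round(s_7, k_7) = 0x48FD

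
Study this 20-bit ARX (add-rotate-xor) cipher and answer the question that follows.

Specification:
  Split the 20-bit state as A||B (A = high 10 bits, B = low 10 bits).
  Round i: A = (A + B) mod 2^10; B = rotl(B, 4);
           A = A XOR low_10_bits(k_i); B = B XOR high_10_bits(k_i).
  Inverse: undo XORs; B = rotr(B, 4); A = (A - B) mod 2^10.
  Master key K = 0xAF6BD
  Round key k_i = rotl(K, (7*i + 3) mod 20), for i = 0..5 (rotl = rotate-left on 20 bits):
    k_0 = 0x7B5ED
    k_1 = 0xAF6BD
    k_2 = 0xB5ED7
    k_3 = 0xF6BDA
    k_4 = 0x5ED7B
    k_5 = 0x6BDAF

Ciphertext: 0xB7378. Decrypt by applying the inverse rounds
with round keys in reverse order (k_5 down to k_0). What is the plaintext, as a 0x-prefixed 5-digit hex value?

s_0 = ciphertext = 0xB7378
s_1 = InvRound(s_0, k_5) = 0x619ED
s_2 = InvRound(s_1, k_4) = 0xDD189
s_3 = InvRound(s_2, k_3) = 0xF24E5
s_4 = InvRound(s_3, k_2) = 0x1ECA3
s_5 = InvRound(s_4, k_1) = 0xC97A1
s_6 = InvRound(s_5, k_0) = 0xE9324

0xE9324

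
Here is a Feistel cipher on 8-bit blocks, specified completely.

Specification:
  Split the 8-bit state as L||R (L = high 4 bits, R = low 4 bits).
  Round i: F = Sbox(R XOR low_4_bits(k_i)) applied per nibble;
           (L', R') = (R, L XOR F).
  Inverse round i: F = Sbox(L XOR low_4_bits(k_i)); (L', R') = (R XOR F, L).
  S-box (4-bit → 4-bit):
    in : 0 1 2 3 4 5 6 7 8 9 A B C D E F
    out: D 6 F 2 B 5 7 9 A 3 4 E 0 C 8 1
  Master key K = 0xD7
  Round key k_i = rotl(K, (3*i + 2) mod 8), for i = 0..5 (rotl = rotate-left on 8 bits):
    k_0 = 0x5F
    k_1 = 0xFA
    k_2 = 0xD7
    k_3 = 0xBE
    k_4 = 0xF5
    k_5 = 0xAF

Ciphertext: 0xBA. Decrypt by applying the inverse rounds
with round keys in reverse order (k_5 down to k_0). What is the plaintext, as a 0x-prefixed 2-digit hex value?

0xB6

s_0 = ciphertext = 0xBA
s_1 = InvRound(s_0, k_5) = 0x1B
s_2 = InvRound(s_1, k_4) = 0x01
s_3 = InvRound(s_2, k_3) = 0x90
s_4 = InvRound(s_3, k_2) = 0x89
s_5 = InvRound(s_4, k_1) = 0x68
s_6 = InvRound(s_5, k_0) = 0xB6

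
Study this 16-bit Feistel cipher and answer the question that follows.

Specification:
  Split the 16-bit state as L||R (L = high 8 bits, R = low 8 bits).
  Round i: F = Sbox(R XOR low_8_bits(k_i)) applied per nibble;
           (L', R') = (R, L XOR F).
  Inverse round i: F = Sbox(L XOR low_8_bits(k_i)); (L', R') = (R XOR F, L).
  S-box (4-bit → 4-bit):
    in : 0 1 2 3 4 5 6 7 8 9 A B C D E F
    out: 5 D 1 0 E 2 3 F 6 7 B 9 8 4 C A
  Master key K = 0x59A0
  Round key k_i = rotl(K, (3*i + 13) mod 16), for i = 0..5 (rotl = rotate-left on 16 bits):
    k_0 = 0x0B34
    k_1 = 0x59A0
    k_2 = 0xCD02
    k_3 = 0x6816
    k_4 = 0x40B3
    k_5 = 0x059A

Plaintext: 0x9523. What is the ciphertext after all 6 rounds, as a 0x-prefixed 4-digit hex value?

s_0 = plaintext = 0x9523
s_1 = Round(s_0, k_0) = 0x234A
s_2 = Round(s_1, k_1) = 0x4AE8
s_3 = Round(s_2, k_2) = 0xE881
s_4 = Round(s_3, k_3) = 0x8197
s_5 = Round(s_4, k_4) = 0x979F
s_6 = Round(s_5, k_5) = 0x9FC5

0x9FC5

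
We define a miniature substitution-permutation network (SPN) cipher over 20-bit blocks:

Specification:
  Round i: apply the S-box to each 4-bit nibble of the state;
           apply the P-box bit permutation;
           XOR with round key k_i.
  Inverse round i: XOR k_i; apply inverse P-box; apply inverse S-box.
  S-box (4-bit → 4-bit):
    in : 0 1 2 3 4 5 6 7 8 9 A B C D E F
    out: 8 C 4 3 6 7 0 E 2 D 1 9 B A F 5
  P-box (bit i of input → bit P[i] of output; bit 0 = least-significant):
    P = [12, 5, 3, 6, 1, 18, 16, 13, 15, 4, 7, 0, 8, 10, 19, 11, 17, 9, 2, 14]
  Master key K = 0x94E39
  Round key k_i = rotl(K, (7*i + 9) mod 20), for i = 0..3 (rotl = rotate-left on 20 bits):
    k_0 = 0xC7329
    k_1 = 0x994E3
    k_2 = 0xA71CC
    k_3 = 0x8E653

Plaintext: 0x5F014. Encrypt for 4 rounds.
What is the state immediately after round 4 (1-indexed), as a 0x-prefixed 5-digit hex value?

0x8C258

s_0 = plaintext = 0x5F014
s_1 = Round(s_0, k_0) = 0x75004
s_2 = Round(s_1, k_1) = 0x1F3CE
s_3 = Round(s_2, k_2) = 0x680B2
s_4 = Round(s_3, k_3) = 0x8C258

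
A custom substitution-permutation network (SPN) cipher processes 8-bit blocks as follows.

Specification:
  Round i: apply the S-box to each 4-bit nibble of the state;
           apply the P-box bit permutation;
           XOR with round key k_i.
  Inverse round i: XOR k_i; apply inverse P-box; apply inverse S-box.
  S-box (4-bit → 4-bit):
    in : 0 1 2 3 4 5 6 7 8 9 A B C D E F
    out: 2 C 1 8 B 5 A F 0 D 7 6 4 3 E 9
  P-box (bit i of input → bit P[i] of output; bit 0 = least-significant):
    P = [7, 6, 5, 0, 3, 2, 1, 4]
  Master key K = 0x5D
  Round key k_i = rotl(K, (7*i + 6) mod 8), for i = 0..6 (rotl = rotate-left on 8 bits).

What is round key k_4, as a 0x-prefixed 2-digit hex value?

K = 0x5D
k_0 = rotl(K, (7*0+6) mod 8) = rotl(K, 6) = 0x57
k_1 = rotl(K, (7*1+6) mod 8) = rotl(K, 5) = 0xAB
k_2 = rotl(K, (7*2+6) mod 8) = rotl(K, 4) = 0xD5
k_3 = rotl(K, (7*3+6) mod 8) = rotl(K, 3) = 0xEA
k_4 = rotl(K, (7*4+6) mod 8) = rotl(K, 2) = 0x75

0x75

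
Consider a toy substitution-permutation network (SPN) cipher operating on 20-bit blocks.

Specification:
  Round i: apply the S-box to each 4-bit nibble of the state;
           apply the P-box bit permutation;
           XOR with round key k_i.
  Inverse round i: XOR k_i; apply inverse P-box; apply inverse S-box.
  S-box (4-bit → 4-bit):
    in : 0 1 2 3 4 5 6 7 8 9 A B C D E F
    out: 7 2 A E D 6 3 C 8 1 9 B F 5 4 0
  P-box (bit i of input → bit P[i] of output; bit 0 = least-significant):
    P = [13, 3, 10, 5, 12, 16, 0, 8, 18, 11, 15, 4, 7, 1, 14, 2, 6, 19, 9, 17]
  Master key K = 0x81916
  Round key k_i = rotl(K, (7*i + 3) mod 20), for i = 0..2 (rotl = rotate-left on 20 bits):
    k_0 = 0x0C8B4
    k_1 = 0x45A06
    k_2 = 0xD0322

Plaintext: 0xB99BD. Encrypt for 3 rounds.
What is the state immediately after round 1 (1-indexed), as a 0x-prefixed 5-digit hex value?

0xFFD74

s_0 = plaintext = 0xB99BD
s_1 = Round(s_0, k_0) = 0xFFD74
s_2 = Round(s_1, k_1) = 0x0FF27
s_3 = Round(s_2, k_2) = 0x40442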